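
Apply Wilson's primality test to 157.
(156)! mod 157 = 156. Since 156 ≡ -1 mod 157, 157 is prime.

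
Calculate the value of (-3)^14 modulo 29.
By repeated squaring (mod 29): (-3)^{1}≡26, (-3)^{2}≡9, (-3)^{4}≡23, (-3)^{8}≡7. Then (-3)^{14} = (-3)^{8+4+2} ≡ 7 × 23 × 9 ≡ 28 (mod 29)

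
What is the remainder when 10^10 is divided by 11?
Using Fermat: 10^{10} ≡ 1 (mod 11). 10 ≡ 0 (mod 10). So 10^{10} ≡ 10^{0} ≡ 1 (mod 11)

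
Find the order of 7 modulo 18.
Powers of 7 mod 18: 7^1≡7, 7^2≡13, 7^3≡1. ord_18(7) = 3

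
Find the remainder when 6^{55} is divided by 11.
By Fermat: 6^{10} ≡ 1 (mod 11). 55 = 5×10 + 5. So 6^{55} ≡ 6^{5} ≡ 10 (mod 11)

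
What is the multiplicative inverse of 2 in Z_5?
Since 5 is prime, by Fermat 2^(-1) ≡ 2^{3} ≡ 3 (mod 5). Verify: 2 × 3 = 6 ≡ 1 (mod 5)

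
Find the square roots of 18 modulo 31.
The square roots of 18 mod 31 are 7 and 24. Verify: 7² = 49 ≡ 18 (mod 31)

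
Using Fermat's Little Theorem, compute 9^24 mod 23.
By Fermat: 9^{22} ≡ 1 (mod 23). So 9^{24} = 9^{22} · 9^{2} ≡ 9^{2} ≡ 12 (mod 23)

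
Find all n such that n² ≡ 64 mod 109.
The square roots of 64 mod 109 are 8 and 101. Verify: 8² = 64 ≡ 64 mod 109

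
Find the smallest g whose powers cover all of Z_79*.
g = 3. Powers: [3, 9, 27, 2, 6, 18, 54, ...] generates all 78 non-zero residues.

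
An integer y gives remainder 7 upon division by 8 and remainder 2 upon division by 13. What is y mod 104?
M = 8 × 13 = 104. M₁ = 13, y₁ ≡ 5 mod 8. M₂ = 8, y₂ ≡ 5 mod 13. y = 7×13×5 + 2×8×5 ≡ 15 mod 104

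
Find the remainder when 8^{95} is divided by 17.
By Fermat: 8^{16} ≡ 1 mod 17. 95 = 5×16 + 15. So 8^{95} ≡ 8^{15} ≡ 15 mod 17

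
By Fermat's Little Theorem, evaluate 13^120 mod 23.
By Fermat: 13^{22} ≡ 1 (mod 23). 120 = 5×22 + 10. So 13^{120} ≡ 13^{10} ≡ 16 (mod 23)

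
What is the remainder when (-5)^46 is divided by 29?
Using Fermat: (-5)^{28} ≡ 1 mod 29. 46 ≡ 18 mod 28. So (-5)^{46} ≡ (-5)^{18} ≡ 16 mod 29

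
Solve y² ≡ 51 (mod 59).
The square roots of 51 mod 59 are 46 and 13. Verify: 46² = 2116 ≡ 51 (mod 59)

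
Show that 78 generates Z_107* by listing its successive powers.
78^1, 78^2, ..., 78^{106} mod 107: [78, 92, 7, 11, 2, 49, 77, 14, 22, 4, 98, 47, 28, 44, 8, 89, 94, 56, 88, 16, 71, 81, 5, 69, 32, 35, 55, 10, 31, 64, 70, 3, 20, 62, 21, 33, 6, 40, 17, 42, 66, 12, 80, 34, 84, 25, 24, 53, 68, 61, 50, 48, 106, 29, 15, 100, 96, 105, 58, 30, 93, 85, 103, 9, 60, 79, 63, 99, 18, 13, 51, 19, 91, 36, 26, 102, 38, 75, 72, 52, 97, 76, 43, 37, 104, 87, 45, 86, 74, 101, 67, 90, 65, 41, 95, 27, 73, 23, 82, 83, 54, 39, 46, 57, 59, 1]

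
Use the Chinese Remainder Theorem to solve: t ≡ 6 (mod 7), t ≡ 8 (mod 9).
M = 7 × 9 = 63. M₁ = 9, y₁ ≡ 4 (mod 7). M₂ = 7, y₂ ≡ 4 (mod 9). t = 6×9×4 + 8×7×4 ≡ 62 (mod 63)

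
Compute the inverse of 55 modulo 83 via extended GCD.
Extended GCD: 55(-3) + 83(2) = 1. So 55^(-1) ≡ -3 ≡ 80 (mod 83). Verify: 55 × 80 = 4400 ≡ 1 (mod 83)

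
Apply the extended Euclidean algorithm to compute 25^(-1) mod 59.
Extended GCD: 25(26) + 59(-11) = 1. So 25^(-1) ≡ 26 (mod 59). Verify: 25 × 26 = 650 ≡ 1 (mod 59)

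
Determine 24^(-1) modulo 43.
Since 43 is prime, by Fermat 24^(-1) ≡ 24^{41} ≡ 9 mod 43. Verify: 24 × 9 = 216 ≡ 1 mod 43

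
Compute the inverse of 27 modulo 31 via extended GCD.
Extended GCD: 27(-8) + 31(7) = 1. So 27^(-1) ≡ -8 ≡ 23 mod 31. Verify: 27 × 23 = 621 ≡ 1 mod 31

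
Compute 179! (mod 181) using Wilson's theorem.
(180)! = (179)! × (180) ≡ -1 (mod 181). So (179)! ≡ -1 × (180)^(-1) ≡ (-1)×(-1) = 1 (mod 181)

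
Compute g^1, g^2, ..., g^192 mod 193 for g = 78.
78^1, 78^2, ..., 78^{192} mod 193: [78, 101, 158, 165, 132, 67, 15, 12, 164, 54, 159, 50, 40, 32, 180, 144, 38, 69, 171, 21, 94, 191, 37, 184, 70, 56, 122, 59, 163, 169, 58, 85, 68, 93, 113, 129, 26, 98, 117, 55, 44, 151, 5, 4, 119, 18, 53, 81, 142, 75, 60, 48, 77, 23, 57, 7, 160, 128, 141, 190, 152, 83, 105, 84, 183, 185, 148, 157, 87, 31, 102, 43, 73, 97, 39, 147, 79, 179, 66, 130, 104, 6, 82, 27, 176, 25, 20, 16, 90, 72, 19, 131, 182, 107, 47, 192, 115, 92, 35, 28, 61, 126, 178, 181, 29, 139, 34, 143, 153, 161, 13, 49, 155, 124, 22, 172, 99, 2, 156, 9, 123, 137, 71, 134, 30, 24, 135, 108, 125, 100, 80, 64, 167, 95, 76, 138, 149, 42, 188, 189, 74, 175, 140, 112, 51, 118, 133, 145, 116, 170, 136, 186, 33, 65, 52, 3, 41, 110, 88, 109, 10, 8, 45, 36, 106, 162, 91, 150, 120, 96, 154, 46, 114, 14, 127, 63, 89, 187, 111, 166, 17, 168, 173, 177, 103, 121, 174, 62, 11, 86, 146, 1]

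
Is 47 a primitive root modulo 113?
ord_113(47) divides 112. For each prime q|112: 47^{56}≡112, 47^{16}≡16, none ≡ 1. So 47 has order 112 and is a primitive root mod 113.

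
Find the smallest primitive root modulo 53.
g = 2. Powers: [2, 4, 8, 16, 32, 11, 22, 44, ...] generates all 52 non-zero residues.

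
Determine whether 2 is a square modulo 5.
By Euler's criterion: 2^{2} ≡ 4 (mod 5). Since this equals -1 (≡ 4), 2 is not a QR.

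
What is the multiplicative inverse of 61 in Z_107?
Since 107 is prime, by Fermat 61^(-1) ≡ 61^{105} ≡ 100 (mod 107). Verify: 61 × 100 = 6100 ≡ 1 (mod 107)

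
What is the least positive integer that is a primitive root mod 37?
g = 2. For each prime q|36: 2^{18}≡36, 2^{12}≡26, none ≡ 1, so ord_37(2) = 36 and 2 is a primitive root.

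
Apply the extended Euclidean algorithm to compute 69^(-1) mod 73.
Extended GCD: 69(18) + 73(-17) = 1. So 69^(-1) ≡ 18 mod 73. Verify: 69 × 18 = 1242 ≡ 1 mod 73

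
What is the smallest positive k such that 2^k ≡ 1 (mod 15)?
Powers of 2 mod 15: 2^1≡2, 2^2≡4, 2^3≡8, 2^4≡1. ord_15(2) = 4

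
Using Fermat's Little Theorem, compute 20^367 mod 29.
By Fermat: 20^{28} ≡ 1 mod 29. 367 ≡ 3 mod 28. So 20^{367} ≡ 20^{3} ≡ 25 mod 29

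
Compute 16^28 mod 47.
By repeated squaring mod 47: 16^{1}≡16, 16^{2}≡21, 16^{4}≡18, 16^{8}≡42, 16^{16}≡25. Then 16^{28} = 16^{16+8+4} ≡ 25 × 42 × 18 ≡ 6 mod 47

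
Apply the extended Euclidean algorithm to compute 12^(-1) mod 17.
Extended GCD: 12(-7) + 17(5) = 1. So 12^(-1) ≡ -7 ≡ 10 (mod 17). Verify: 12 × 10 = 120 ≡ 1 (mod 17)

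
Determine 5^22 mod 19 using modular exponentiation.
Using Fermat: 5^{18} ≡ 1 (mod 19). 22 ≡ 4 (mod 18). So 5^{22} ≡ 5^{4} ≡ 17 (mod 19)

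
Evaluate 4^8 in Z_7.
Using Fermat: 4^{6} ≡ 1 mod 7. 8 ≡ 2 mod 6. So 4^{8} ≡ 4^{2} ≡ 2 mod 7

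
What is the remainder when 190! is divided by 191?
By Wilson's theorem, (190)! ≡ -1 ≡ 190 mod 191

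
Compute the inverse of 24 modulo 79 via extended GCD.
Extended GCD: 24(-23) + 79(7) = 1. So 24^(-1) ≡ -23 ≡ 56 mod 79. Verify: 24 × 56 = 1344 ≡ 1 mod 79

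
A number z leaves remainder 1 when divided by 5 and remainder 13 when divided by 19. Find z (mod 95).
M = 5 × 19 = 95. M₁ = 19, y₁ ≡ 4 (mod 5). M₂ = 5, y₂ ≡ 4 (mod 19). z = 1×19×4 + 13×5×4 ≡ 51 (mod 95)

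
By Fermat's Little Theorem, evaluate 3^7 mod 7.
By Fermat: 3^{6} ≡ 1 (mod 7). So 3^{7} = 3^{6} · 3^{1} ≡ 3^{1} ≡ 3 (mod 7)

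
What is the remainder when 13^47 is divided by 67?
By repeated squaring (mod 67): 13^{1}≡13, 13^{2}≡35, 13^{4}≡19, 13^{8}≡26, 13^{16}≡6, 13^{32}≡36. Then 13^{47} = 13^{32+8+4+2+1} ≡ 36 × 26 × 19 × 35 × 13 ≡ 63 (mod 67)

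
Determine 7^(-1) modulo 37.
Since 37 is prime, by Fermat 7^(-1) ≡ 7^{35} ≡ 16 (mod 37). Verify: 7 × 16 = 112 ≡ 1 (mod 37)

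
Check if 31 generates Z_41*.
31^{10} ≡ 1 (mod 41) and 10 < 40, so ord_41(31) = 10 ≠ 40 and 31 is not a primitive root.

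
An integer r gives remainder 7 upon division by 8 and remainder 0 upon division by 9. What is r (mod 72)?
M = 8 × 9 = 72. M₁ = 9, y₁ ≡ 1 (mod 8). M₂ = 8, y₂ ≡ 8 (mod 9). r = 7×9×1 + 0×8×8 ≡ 63 (mod 72)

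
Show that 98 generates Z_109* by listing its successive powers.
98^1, 98^2, ..., 98^{108} mod 109: [98, 12, 86, 35, 51, 93, 67, 26, 41, 94, 56, 38, 18, 20, 107, 22, 85, 46, 39, 7, 32, 84, 57, 27, 30, 106, 33, 73, 69, 4, 65, 48, 17, 31, 95, 45, 50, 104, 55, 49, 6, 43, 72, 80, 101, 88, 13, 75, 47, 28, 19, 9, 10, 108, 11, 97, 23, 74, 58, 16, 42, 83, 68, 15, 53, 71, 91, 89, 2, 87, 24, 63, 70, 102, 77, 25, 52, 82, 79, 3, 76, 36, 40, 105, 44, 61, 92, 78, 14, 64, 59, 5, 54, 60, 103, 66, 37, 29, 8, 21, 96, 34, 62, 81, 90, 100, 99, 1]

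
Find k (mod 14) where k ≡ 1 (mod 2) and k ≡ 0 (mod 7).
M = 2 × 7 = 14. M₁ = 7, y₁ ≡ 1 (mod 2). M₂ = 2, y₂ ≡ 4 (mod 7). k = 1×7×1 + 0×2×4 ≡ 7 (mod 14)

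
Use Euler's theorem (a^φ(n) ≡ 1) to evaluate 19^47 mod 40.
By Euler: 19^{16} ≡ 1 mod 40 since gcd(19, 40) = 1. 47 = 2×16 + 15. So 19^{47} ≡ 19^{15} ≡ 19 mod 40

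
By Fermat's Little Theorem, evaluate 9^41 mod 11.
By Fermat: 9^{10} ≡ 1 mod 11. 41 = 4×10 + 1. So 9^{41} ≡ 9^{1} ≡ 9 mod 11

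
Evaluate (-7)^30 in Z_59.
By repeated squaring mod 59: (-7)^{1}≡52, (-7)^{2}≡49, (-7)^{4}≡41, (-7)^{8}≡29, (-7)^{16}≡15. Then (-7)^{30} = (-7)^{16+8+4+2} ≡ 15 × 29 × 41 × 49 ≡ 7 mod 59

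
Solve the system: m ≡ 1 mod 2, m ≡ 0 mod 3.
M = 2 × 3 = 6. M₁ = 3, y₁ ≡ 1 mod 2. M₂ = 2, y₂ ≡ 2 mod 3. m = 1×3×1 + 0×2×2 ≡ 3 mod 6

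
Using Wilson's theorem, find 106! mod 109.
(108)! = (106)! × (107) × (108) ≡ -1 mod 109. So (106)! ≡ -1 × [(108)(107)]^(-1) ≡ 54 mod 109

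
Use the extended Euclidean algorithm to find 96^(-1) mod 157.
Extended GCD: 96(18) + 157(-11) = 1. So 96^(-1) ≡ 18 mod 157. Verify: 96 × 18 = 1728 ≡ 1 mod 157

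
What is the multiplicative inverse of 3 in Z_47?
Since 47 is prime, by Fermat 3^(-1) ≡ 3^{45} ≡ 16 mod 47. Verify: 3 × 16 = 48 ≡ 1 mod 47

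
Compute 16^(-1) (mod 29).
Since 29 is prime, by Fermat 16^(-1) ≡ 16^{27} ≡ 20 (mod 29). Verify: 16 × 20 = 320 ≡ 1 (mod 29)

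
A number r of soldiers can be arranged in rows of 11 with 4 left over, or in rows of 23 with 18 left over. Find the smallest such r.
M = 11 × 23 = 253. M₁ = 23, y₁ ≡ 1 (mod 11). M₂ = 11, y₂ ≡ 21 (mod 23). r = 4×23×1 + 18×11×21 ≡ 202 (mod 253)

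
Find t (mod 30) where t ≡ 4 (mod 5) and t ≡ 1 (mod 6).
M = 5 × 6 = 30. M₁ = 6, y₁ ≡ 1 (mod 5). M₂ = 5, y₂ ≡ 5 (mod 6). t = 4×6×1 + 1×5×5 ≡ 19 (mod 30)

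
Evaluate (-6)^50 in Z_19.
Using Fermat: (-6)^{18} ≡ 1 mod 19. 50 ≡ 14 mod 18. So (-6)^{50} ≡ (-6)^{14} ≡ 5 mod 19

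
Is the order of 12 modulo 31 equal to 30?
Powers of 12 mod 31: 12^1≡12, 12^2≡20, 12^3≡23, 12^4≡28, 12^5≡26, 12^6≡2, 12^7≡24, 12^8≡9, 12^9≡15, 12^10≡25, 12^11≡21, 12^12≡4, 12^13≡17, 12^14≡18, 12^15≡30, 12^16≡19, 12^17≡11, 12^18≡8, 12^19≡3, 12^20≡5, 12^21≡29, 12^22≡7, 12^23≡22, 12^24≡16, 12^25≡6, 12^26≡10, 12^27≡27, 12^28≡14, 12^29≡13, 12^30≡1. First k with 12^k≡1 is k=30. Yes, ord_31(12) = 30.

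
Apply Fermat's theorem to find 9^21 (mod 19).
By Fermat: 9^{18} ≡ 1 (mod 19). So 9^{21} = 9^{18} · 9^{3} ≡ 9^{3} ≡ 7 (mod 19)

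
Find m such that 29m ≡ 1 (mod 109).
Since 109 is prime, by Fermat 29^(-1) ≡ 29^{107} ≡ 94 (mod 109). Verify: 29 × 94 = 2726 ≡ 1 (mod 109)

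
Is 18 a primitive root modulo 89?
18^{44} ≡ 1 (mod 89) and 44 < 88, so ord_89(18) = 44 ≠ 88 and 18 is not a primitive root.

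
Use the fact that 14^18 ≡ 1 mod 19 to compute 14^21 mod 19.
By Fermat: 14^{18} ≡ 1 mod 19. So 14^{21} = 14^{18} · 14^{3} ≡ 14^{3} ≡ 8 mod 19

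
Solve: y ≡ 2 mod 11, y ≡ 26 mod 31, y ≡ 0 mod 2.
M = 11 × 31 × 2 = 682. M₁ = 62, y₁ ≡ 8 mod 11. M₂ = 22, y₂ ≡ 24 mod 31. M₃ = 341, y₃ ≡ 1 mod 2. y = 2×62×8 + 26×22×24 + 0×341×1 ≡ 398 mod 682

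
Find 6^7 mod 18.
By repeated squaring mod 18: 6^{1}≡6, 6^{2}≡0, 6^{4}≡0. Then 6^{7} = 6^{4+2+1} ≡ 0 × 0 × 6 ≡ 0 mod 18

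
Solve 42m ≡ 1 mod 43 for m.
Since 43 is prime, by Fermat 42^(-1) ≡ 42^{41} ≡ 42 mod 43. Verify: 42 × 42 = 1764 ≡ 1 mod 43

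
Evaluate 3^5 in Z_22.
By repeated squaring mod 22: 3^{1}≡3, 3^{2}≡9, 3^{4}≡15. Then 3^{5} = 3^{4+1} ≡ 15 × 3 ≡ 1 mod 22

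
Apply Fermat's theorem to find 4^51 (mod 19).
By Fermat: 4^{18} ≡ 1 (mod 19). 51 = 2×18 + 15. So 4^{51} ≡ 4^{15} ≡ 11 (mod 19)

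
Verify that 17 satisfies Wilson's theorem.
(16)! mod 17 = 16. Since this equals -1 mod 17, Wilson confirms 17 is prime.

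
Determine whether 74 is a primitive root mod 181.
74^{20} ≡ 1 (mod 181) and 20 < 180, so ord_181(74) = 20 ≠ 180 and 74 is not a primitive root.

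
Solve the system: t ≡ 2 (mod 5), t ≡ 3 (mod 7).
M = 5 × 7 = 35. M₁ = 7, y₁ ≡ 3 (mod 5). M₂ = 5, y₂ ≡ 3 (mod 7). t = 2×7×3 + 3×5×3 ≡ 17 (mod 35)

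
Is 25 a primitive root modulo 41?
25^{10} ≡ 1 mod 41 and 10 < 40, so ord_41(25) = 10 ≠ 40 and 25 is not a primitive root.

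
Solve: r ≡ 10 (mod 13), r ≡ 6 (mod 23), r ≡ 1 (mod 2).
M = 13 × 23 × 2 = 598. M₁ = 46, y₁ ≡ 2 (mod 13). M₂ = 26, y₂ ≡ 8 (mod 23). M₃ = 299, y₃ ≡ 1 (mod 2). r = 10×46×2 + 6×26×8 + 1×299×1 ≡ 75 (mod 598)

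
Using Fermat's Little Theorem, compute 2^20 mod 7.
By Fermat: 2^{6} ≡ 1 mod 7. 20 = 3×6 + 2. So 2^{20} ≡ 2^{2} ≡ 4 mod 7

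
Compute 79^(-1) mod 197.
Since 197 is prime, by Fermat 79^(-1) ≡ 79^{195} ≡ 5 mod 197. Verify: 79 × 5 = 395 ≡ 1 mod 197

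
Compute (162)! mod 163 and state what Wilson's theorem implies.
(162)! mod 163 = 162. Since this equals -1 (mod 163), Wilson confirms 163 is prime.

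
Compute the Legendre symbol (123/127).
(123/127) = 123^{63} mod 127 = -1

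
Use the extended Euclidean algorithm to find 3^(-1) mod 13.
Extended GCD: 3(-4) + 13(1) = 1. So 3^(-1) ≡ -4 ≡ 9 (mod 13). Verify: 3 × 9 = 27 ≡ 1 (mod 13)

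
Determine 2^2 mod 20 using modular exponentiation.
2^{2} = 4 ≡ 4 mod 20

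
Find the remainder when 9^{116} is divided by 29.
By Fermat: 9^{28} ≡ 1 (mod 29). 116 = 4×28 + 4. So 9^{116} ≡ 9^{4} ≡ 7 (mod 29)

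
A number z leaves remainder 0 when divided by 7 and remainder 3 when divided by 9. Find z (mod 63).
M = 7 × 9 = 63. M₁ = 9, y₁ ≡ 4 (mod 7). M₂ = 7, y₂ ≡ 4 (mod 9). z = 0×9×4 + 3×7×4 ≡ 21 (mod 63)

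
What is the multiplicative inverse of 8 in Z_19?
Since 19 is prime, by Fermat 8^(-1) ≡ 8^{17} ≡ 12 mod 19. Verify: 8 × 12 = 96 ≡ 1 mod 19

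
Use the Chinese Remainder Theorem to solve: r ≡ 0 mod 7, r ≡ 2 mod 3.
M = 7 × 3 = 21. M₁ = 3, y₁ ≡ 5 mod 7. M₂ = 7, y₂ ≡ 1 mod 3. r = 0×3×5 + 2×7×1 ≡ 14 mod 21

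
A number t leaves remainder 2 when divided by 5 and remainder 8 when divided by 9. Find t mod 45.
M = 5 × 9 = 45. M₁ = 9, y₁ ≡ 4 mod 5. M₂ = 5, y₂ ≡ 2 mod 9. t = 2×9×4 + 8×5×2 ≡ 17 mod 45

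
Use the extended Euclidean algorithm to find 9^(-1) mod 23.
Extended GCD: 9(-5) + 23(2) = 1. So 9^(-1) ≡ -5 ≡ 18 (mod 23). Verify: 9 × 18 = 162 ≡ 1 (mod 23)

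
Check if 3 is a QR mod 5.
By Euler's criterion: 3^{2} ≡ 4 (mod 5). Since this equals -1 (≡ 4), 3 is not a QR.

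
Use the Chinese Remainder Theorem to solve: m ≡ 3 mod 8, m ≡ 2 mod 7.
M = 8 × 7 = 56. M₁ = 7, y₁ ≡ 7 mod 8. M₂ = 8, y₂ ≡ 1 mod 7. m = 3×7×7 + 2×8×1 ≡ 51 mod 56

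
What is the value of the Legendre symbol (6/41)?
(6/41) = 6^{20} mod 41 = -1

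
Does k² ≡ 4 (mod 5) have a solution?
By Euler's criterion: 4^{2} ≡ 1 (mod 5). Since this equals 1, 4 is a QR.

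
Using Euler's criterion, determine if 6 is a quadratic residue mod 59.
By Euler's criterion: 6^{29} ≡ 58 mod 59. Since this equals -1 (≡ 58), 6 is not a QR.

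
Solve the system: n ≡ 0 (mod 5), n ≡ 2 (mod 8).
M = 5 × 8 = 40. M₁ = 8, y₁ ≡ 2 (mod 5). M₂ = 5, y₂ ≡ 5 (mod 8). n = 0×8×2 + 2×5×5 ≡ 10 (mod 40)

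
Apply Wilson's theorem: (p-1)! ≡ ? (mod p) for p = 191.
By Wilson's theorem, (190)! ≡ -1 ≡ 190 mod 191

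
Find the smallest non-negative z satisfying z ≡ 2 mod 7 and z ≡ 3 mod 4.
M = 7 × 4 = 28. M₁ = 4, y₁ ≡ 2 mod 7. M₂ = 7, y₂ ≡ 3 mod 4. z = 2×4×2 + 3×7×3 ≡ 23 mod 28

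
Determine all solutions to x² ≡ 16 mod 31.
The square roots of 16 mod 31 are 4 and 27. Verify: 4² = 16 ≡ 16 mod 31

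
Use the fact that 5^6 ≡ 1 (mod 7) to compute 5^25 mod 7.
By Fermat: 5^{6} ≡ 1 (mod 7). 25 = 4×6 + 1. So 5^{25} ≡ 5^{1} ≡ 5 (mod 7)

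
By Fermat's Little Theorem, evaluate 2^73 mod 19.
By Fermat: 2^{18} ≡ 1 (mod 19). 73 = 4×18 + 1. So 2^{73} ≡ 2^{1} ≡ 2 (mod 19)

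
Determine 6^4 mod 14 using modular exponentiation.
6^{4} = 1296 ≡ 8 mod 14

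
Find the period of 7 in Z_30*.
Powers of 7 mod 30: 7^1≡7, 7^2≡19, 7^3≡13, 7^4≡1. ord_30(7) = 4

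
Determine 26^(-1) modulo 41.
Since 41 is prime, by Fermat 26^(-1) ≡ 26^{39} ≡ 30 (mod 41). Verify: 26 × 30 = 780 ≡ 1 (mod 41)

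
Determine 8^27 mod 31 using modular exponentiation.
By repeated squaring mod 31: 8^{1}≡8, 8^{2}≡2, 8^{4}≡4, 8^{8}≡16, 8^{16}≡8. Then 8^{27} = 8^{16+8+2+1} ≡ 8 × 16 × 2 × 8 ≡ 2 mod 31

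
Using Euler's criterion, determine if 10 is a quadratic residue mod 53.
By Euler's criterion: 10^{26} ≡ 1 mod 53. Since this equals 1, 10 is a QR.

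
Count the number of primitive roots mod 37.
There are φ(37-1) = φ(36) = 12 primitive roots modulo 37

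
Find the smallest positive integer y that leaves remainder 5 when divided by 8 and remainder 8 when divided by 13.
M = 8 × 13 = 104. M₁ = 13, y₁ ≡ 5 mod 8. M₂ = 8, y₂ ≡ 5 mod 13. y = 5×13×5 + 8×8×5 ≡ 21 mod 104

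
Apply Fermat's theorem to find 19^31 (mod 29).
By Fermat: 19^{28} ≡ 1 (mod 29). So 19^{31} = 19^{28} · 19^{3} ≡ 19^{3} ≡ 15 (mod 29)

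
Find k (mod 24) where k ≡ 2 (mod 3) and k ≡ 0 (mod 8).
M = 3 × 8 = 24. M₁ = 8, y₁ ≡ 2 (mod 3). M₂ = 3, y₂ ≡ 3 (mod 8). k = 2×8×2 + 0×3×3 ≡ 8 (mod 24)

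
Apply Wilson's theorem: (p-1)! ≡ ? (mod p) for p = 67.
By Wilson's theorem, (66)! ≡ -1 ≡ 66 mod 67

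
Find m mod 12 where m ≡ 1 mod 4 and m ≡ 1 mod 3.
M = 4 × 3 = 12. M₁ = 3, y₁ ≡ 3 mod 4. M₂ = 4, y₂ ≡ 1 mod 3. m = 1×3×3 + 1×4×1 ≡ 1 mod 12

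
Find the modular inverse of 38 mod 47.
Since 47 is prime, by Fermat 38^(-1) ≡ 38^{45} ≡ 26 mod 47. Verify: 38 × 26 = 988 ≡ 1 mod 47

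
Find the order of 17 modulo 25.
Powers of 17 mod 25: 17^1≡17, 17^2≡14, 17^3≡13, 17^4≡21, 17^5≡7, 17^6≡19, 17^7≡23, 17^8≡16, 17^9≡22, 17^10≡24, 17^11≡8, 17^12≡11, 17^13≡12, 17^14≡4, 17^15≡18, 17^16≡6, 17^17≡2, 17^18≡9, 17^19≡3, 17^20≡1. Order = 20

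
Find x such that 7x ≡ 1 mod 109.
Since 109 is prime, by Fermat 7^(-1) ≡ 7^{107} ≡ 78 mod 109. Verify: 7 × 78 = 546 ≡ 1 mod 109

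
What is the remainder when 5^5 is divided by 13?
By repeated squaring mod 13: 5^{1}≡5, 5^{2}≡12, 5^{4}≡1. Then 5^{5} = 5^{4+1} ≡ 1 × 5 ≡ 5 mod 13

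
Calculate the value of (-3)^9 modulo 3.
By repeated squaring (mod 3): (-3)^{1}≡0, (-3)^{2}≡0, (-3)^{4}≡0, (-3)^{8}≡0. Then (-3)^{9} = (-3)^{8+1} ≡ 0 × 0 ≡ 0 (mod 3)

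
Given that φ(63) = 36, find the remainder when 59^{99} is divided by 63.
By Euler: 59^{36} ≡ 1 mod 63 since gcd(59, 63) = 1. 99 = 2×36 + 27. So 59^{99} ≡ 59^{27} ≡ 62 mod 63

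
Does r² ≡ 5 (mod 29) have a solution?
By Euler's criterion: 5^{14} ≡ 1 (mod 29). Since this equals 1, 5 is a QR.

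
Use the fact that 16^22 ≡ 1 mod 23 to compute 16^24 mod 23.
By Fermat: 16^{22} ≡ 1 mod 23. So 16^{24} = 16^{22} · 16^{2} ≡ 16^{2} ≡ 3 mod 23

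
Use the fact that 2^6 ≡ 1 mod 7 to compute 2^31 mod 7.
By Fermat: 2^{6} ≡ 1 mod 7. 31 = 5×6 + 1. So 2^{31} ≡ 2^{1} ≡ 2 mod 7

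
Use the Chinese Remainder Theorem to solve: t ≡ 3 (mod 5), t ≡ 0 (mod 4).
M = 5 × 4 = 20. M₁ = 4, y₁ ≡ 4 (mod 5). M₂ = 5, y₂ ≡ 1 (mod 4). t = 3×4×4 + 0×5×1 ≡ 8 (mod 20)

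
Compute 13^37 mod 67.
By repeated squaring mod 67: 13^{1}≡13, 13^{2}≡35, 13^{4}≡19, 13^{8}≡26, 13^{16}≡6, 13^{32}≡36. Then 13^{37} = 13^{32+4+1} ≡ 36 × 19 × 13 ≡ 48 mod 67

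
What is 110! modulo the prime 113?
(112)! = (110)! × (111) × (112) ≡ -1 mod 113. So (110)! ≡ -1 × [(112)(111)]^(-1) ≡ 56 mod 113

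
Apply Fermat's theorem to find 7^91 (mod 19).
By Fermat: 7^{18} ≡ 1 (mod 19). 91 = 5×18 + 1. So 7^{91} ≡ 7^{1} ≡ 7 (mod 19)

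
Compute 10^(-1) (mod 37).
Since 37 is prime, by Fermat 10^(-1) ≡ 10^{35} ≡ 26 (mod 37). Verify: 10 × 26 = 260 ≡ 1 (mod 37)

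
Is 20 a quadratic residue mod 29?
By Euler's criterion: 20^{14} ≡ 1 (mod 29). Since this equals 1, 20 is a QR.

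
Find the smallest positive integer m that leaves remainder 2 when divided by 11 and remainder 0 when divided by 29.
M = 11 × 29 = 319. M₁ = 29, y₁ ≡ 8 mod 11. M₂ = 11, y₂ ≡ 8 mod 29. m = 2×29×8 + 0×11×8 ≡ 145 mod 319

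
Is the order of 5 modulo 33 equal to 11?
Powers of 5 mod 33: 5^1≡5, 5^2≡25, 5^3≡26, 5^4≡31, 5^5≡23, 5^6≡16, 5^7≡14, 5^8≡4, 5^9≡20, 5^10≡1. Already 5^10≡1, so the order is 10 < 11. No, the actual order is 10.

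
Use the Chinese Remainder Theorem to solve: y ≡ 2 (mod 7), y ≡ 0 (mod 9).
M = 7 × 9 = 63. M₁ = 9, y₁ ≡ 4 (mod 7). M₂ = 7, y₂ ≡ 4 (mod 9). y = 2×9×4 + 0×7×4 ≡ 9 (mod 63)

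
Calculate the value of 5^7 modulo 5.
By repeated squaring mod 5: 5^{1}≡0, 5^{2}≡0, 5^{4}≡0. Then 5^{7} = 5^{4+2+1} ≡ 0 × 0 × 0 ≡ 0 mod 5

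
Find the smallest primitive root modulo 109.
g = 6. Powers: [6, 36, 107, 97, 37, 4, 24, 35, 101, 61, ...] generates all 108 non-zero residues.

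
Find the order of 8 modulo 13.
Powers of 8 mod 13: 8^1≡8, 8^2≡12, 8^3≡5, 8^4≡1. ord_13(8) = 4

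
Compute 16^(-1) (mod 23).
Since 23 is prime, by Fermat 16^(-1) ≡ 16^{21} ≡ 13 (mod 23). Verify: 16 × 13 = 208 ≡ 1 (mod 23)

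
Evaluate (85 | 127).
(85/127) = 85^{63} mod 127 = -1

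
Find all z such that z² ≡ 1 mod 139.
The square roots of 1 mod 139 are 1 and 138. Verify: 1² = 1 ≡ 1 mod 139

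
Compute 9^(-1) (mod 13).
Since 13 is prime, by Fermat 9^(-1) ≡ 9^{11} ≡ 3 (mod 13). Verify: 9 × 3 = 27 ≡ 1 (mod 13)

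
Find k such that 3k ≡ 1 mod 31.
Since 31 is prime, by Fermat 3^(-1) ≡ 3^{29} ≡ 21 mod 31. Verify: 3 × 21 = 63 ≡ 1 mod 31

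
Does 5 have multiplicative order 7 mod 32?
Powers of 5 mod 32: 5^1≡5, 5^2≡25, 5^3≡29, 5^4≡17, 5^5≡21, 5^6≡9, 5^7≡13, 5^8≡1. 5^7≡13≢1, so ord ≠ 7. No, the actual order is 8.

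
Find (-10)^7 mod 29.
By repeated squaring mod 29: (-10)^{1}≡19, (-10)^{2}≡13, (-10)^{4}≡24. Then (-10)^{7} = (-10)^{4+2+1} ≡ 24 × 13 × 19 ≡ 12 mod 29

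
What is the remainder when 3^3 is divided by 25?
3^{3} = 27 ≡ 2 (mod 25)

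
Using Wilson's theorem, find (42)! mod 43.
By Wilson's theorem, (42)! ≡ -1 ≡ 42 (mod 43)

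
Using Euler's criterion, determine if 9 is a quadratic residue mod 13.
By Euler's criterion: 9^{6} ≡ 1 mod 13. Since this equals 1, 9 is a QR.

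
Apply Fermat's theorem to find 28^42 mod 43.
By Fermat's Little Theorem, 28^{42} ≡ 1 mod 43 since 43 is prime and gcd(28, 43) = 1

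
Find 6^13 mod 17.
By repeated squaring mod 17: 6^{1}≡6, 6^{2}≡2, 6^{4}≡4, 6^{8}≡16. Then 6^{13} = 6^{8+4+1} ≡ 16 × 4 × 6 ≡ 10 mod 17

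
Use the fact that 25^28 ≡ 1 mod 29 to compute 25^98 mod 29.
By Fermat: 25^{28} ≡ 1 mod 29. 98 = 3×28 + 14. So 25^{98} ≡ 25^{14} ≡ 1 mod 29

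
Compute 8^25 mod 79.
By repeated squaring (mod 79): 8^{1}≡8, 8^{2}≡64, 8^{4}≡67, 8^{8}≡65, 8^{16}≡38. Then 8^{25} = 8^{16+8+1} ≡ 38 × 65 × 8 ≡ 10 (mod 79)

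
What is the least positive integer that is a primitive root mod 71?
g = 7. For each prime q|70: 7^{35}≡70, 7^{14}≡54, 7^{10}≡45, none ≡ 1, so ord_71(7) = 70 and 7 is a primitive root.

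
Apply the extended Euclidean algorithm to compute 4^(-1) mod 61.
Extended GCD: 4(-15) + 61(1) = 1. So 4^(-1) ≡ -15 ≡ 46 (mod 61). Verify: 4 × 46 = 184 ≡ 1 (mod 61)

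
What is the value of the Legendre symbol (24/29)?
(24/29) = 24^{14} mod 29 = 1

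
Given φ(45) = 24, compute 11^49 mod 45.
By Euler: 11^{24} ≡ 1 mod 45 since gcd(11, 45) = 1. 49 = 2×24 + 1. So 11^{49} ≡ 11^{1} ≡ 11 mod 45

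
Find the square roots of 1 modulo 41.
The square roots of 1 mod 41 are 1 and 40. Verify: 1² = 1 ≡ 1 mod 41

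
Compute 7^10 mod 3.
Using Fermat: 7^{2} ≡ 1 mod 3. 10 ≡ 0 mod 2. So 7^{10} ≡ 7^{0} ≡ 1 mod 3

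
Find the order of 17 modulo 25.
Powers of 17 mod 25: 17^1≡17, 17^2≡14, 17^3≡13, 17^4≡21, 17^5≡7, 17^6≡19, 17^7≡23, 17^8≡16, 17^9≡22, 17^10≡24, 17^11≡8, 17^12≡11, 17^13≡12, 17^14≡4, 17^15≡18, 17^16≡6, 17^17≡2, 17^18≡9, 17^19≡3, 17^20≡1. Order = 20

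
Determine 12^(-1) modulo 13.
Since 13 is prime, by Fermat 12^(-1) ≡ 12^{11} ≡ 12 (mod 13). Verify: 12 × 12 = 144 ≡ 1 (mod 13)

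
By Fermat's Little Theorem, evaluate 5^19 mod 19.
By Fermat: 5^{18} ≡ 1 (mod 19). So 5^{19} = 5^{18} · 5^{1} ≡ 5^{1} ≡ 5 (mod 19)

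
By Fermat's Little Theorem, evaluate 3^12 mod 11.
By Fermat: 3^{10} ≡ 1 (mod 11). So 3^{12} = 3^{10} · 3^{2} ≡ 3^{2} ≡ 9 (mod 11)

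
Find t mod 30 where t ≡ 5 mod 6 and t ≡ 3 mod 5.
M = 6 × 5 = 30. M₁ = 5, y₁ ≡ 5 mod 6. M₂ = 6, y₂ ≡ 1 mod 5. t = 5×5×5 + 3×6×1 ≡ 23 mod 30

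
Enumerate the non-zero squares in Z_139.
Quadratic residues modulo 139: {1, 4, 5, 6, 7, 9, 11, 13, 16, 20, 24, 25, 28, 29, 30, 31, 34, 35, 36, 37, 38, 41, 42, 44, 45, 46, 47, 49, 51, 52, 54, 55, 57, 63, 64, 65, 66, 67, 69, 71, 77, 78, 79, 80, 81, 83, 86, 89, 91, 96, 99, 100, 106, 107, 112, 113, 116, 117, 118, 120, 121, 122, 124, 125, 127, 129, 131, 136, 137}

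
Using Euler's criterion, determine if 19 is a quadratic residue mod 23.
By Euler's criterion: 19^{11} ≡ 22 (mod 23). Since this equals -1 (≡ 22), 19 is not a QR.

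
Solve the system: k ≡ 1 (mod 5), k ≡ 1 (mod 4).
M = 5 × 4 = 20. M₁ = 4, y₁ ≡ 4 (mod 5). M₂ = 5, y₂ ≡ 1 (mod 4). k = 1×4×4 + 1×5×1 ≡ 1 (mod 20)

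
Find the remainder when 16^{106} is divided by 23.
By Fermat: 16^{22} ≡ 1 mod 23. 106 = 4×22 + 18. So 16^{106} ≡ 16^{18} ≡ 18 mod 23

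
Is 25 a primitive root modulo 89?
25^{22} ≡ 1 mod 89 and 22 < 88, so ord_89(25) = 22 ≠ 88 and 25 is not a primitive root.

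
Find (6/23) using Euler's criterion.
(6/23) = 6^{11} mod 23 = 1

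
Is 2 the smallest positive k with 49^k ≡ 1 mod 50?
Powers of 49 mod 50: 49^1≡49, 49^2≡1. First k with 49^k≡1 is k=2. Yes, ord_50(49) = 2.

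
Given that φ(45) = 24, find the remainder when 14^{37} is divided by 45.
By Euler: 14^{24} ≡ 1 mod 45 since gcd(14, 45) = 1. 37 = 1×24 + 13. So 14^{37} ≡ 14^{13} ≡ 14 mod 45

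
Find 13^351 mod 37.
Using Fermat: 13^{36} ≡ 1 mod 37. 351 ≡ 27 mod 36. So 13^{351} ≡ 13^{27} ≡ 31 mod 37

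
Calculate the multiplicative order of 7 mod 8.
Powers of 7 mod 8: 7^1≡7, 7^2≡1. ord_8(7) = 2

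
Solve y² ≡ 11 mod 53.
The square roots of 11 mod 53 are 8 and 45. Verify: 8² = 64 ≡ 11 mod 53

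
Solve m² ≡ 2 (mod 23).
The square roots of 2 mod 23 are 18 and 5. Verify: 18² = 324 ≡ 2 (mod 23)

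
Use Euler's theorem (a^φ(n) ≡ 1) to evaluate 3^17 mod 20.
By Euler: 3^{8} ≡ 1 mod 20 since gcd(3, 20) = 1. 17 = 2×8 + 1. So 3^{17} ≡ 3^{1} ≡ 3 mod 20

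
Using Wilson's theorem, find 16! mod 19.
(18)! = (16)! × (17) × (18) ≡ -1 mod 19. So (16)! ≡ -1 × [(18)(17)]^(-1) ≡ 9 mod 19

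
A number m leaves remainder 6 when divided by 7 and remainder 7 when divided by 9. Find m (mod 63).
M = 7 × 9 = 63. M₁ = 9, y₁ ≡ 4 (mod 7). M₂ = 7, y₂ ≡ 4 (mod 9). m = 6×9×4 + 7×7×4 ≡ 34 (mod 63)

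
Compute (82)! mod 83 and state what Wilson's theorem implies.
(82)! mod 83 = 82. Since this equals -1 mod 83, Wilson confirms 83 is prime.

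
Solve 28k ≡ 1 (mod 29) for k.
Since 29 is prime, by Fermat 28^(-1) ≡ 28^{27} ≡ 28 (mod 29). Verify: 28 × 28 = 784 ≡ 1 (mod 29)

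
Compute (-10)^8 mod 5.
By repeated squaring mod 5: (-10)^{1}≡0, (-10)^{2}≡0, (-10)^{4}≡0, (-10)^{8}≡0. So (-10)^{8} ≡ 0 mod 5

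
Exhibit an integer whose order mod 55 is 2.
21 has order 2 mod 55 since 21^{2} ≡ 1 mod 55 and no smaller power works.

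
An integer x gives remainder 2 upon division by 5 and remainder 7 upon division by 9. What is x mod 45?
M = 5 × 9 = 45. M₁ = 9, y₁ ≡ 4 mod 5. M₂ = 5, y₂ ≡ 2 mod 9. x = 2×9×4 + 7×5×2 ≡ 7 mod 45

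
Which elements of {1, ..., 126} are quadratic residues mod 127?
Quadratic residues modulo 127: {1, 2, 4, 8, 9, 11, 13, 15, 16, 17, 18, 19, 21, 22, 25, 26, 30, 31, 32, 34, 35, 36, 37, 38, 41, 42, 44, 47, 49, 50, 52, 60, 61, 62, 64, 68, 69, 70, 71, 72, 73, 74, 76, 79, 81, 82, 84, 87, 88, 94, 98, 99, 100, 103, 104, 107, 113, 115, 117, 120, 121, 122, 124}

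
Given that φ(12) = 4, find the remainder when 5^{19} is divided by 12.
By Euler: 5^{4} ≡ 1 mod 12 since gcd(5, 12) = 1. 19 = 4×4 + 3. So 5^{19} ≡ 5^{3} ≡ 5 mod 12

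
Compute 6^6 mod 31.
By repeated squaring mod 31: 6^{1}≡6, 6^{2}≡5, 6^{4}≡25. Then 6^{6} = 6^{4+2} ≡ 25 × 5 ≡ 1 mod 31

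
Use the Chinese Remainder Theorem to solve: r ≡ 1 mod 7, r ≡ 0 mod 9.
M = 7 × 9 = 63. M₁ = 9, y₁ ≡ 4 mod 7. M₂ = 7, y₂ ≡ 4 mod 9. r = 1×9×4 + 0×7×4 ≡ 36 mod 63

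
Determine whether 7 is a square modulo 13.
By Euler's criterion: 7^{6} ≡ 12 (mod 13). Since this equals -1 (≡ 12), 7 is not a QR.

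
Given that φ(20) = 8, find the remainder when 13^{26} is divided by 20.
By Euler: 13^{8} ≡ 1 (mod 20) since gcd(13, 20) = 1. 26 = 3×8 + 2. So 13^{26} ≡ 13^{2} ≡ 9 (mod 20)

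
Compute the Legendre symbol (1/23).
(1/23) = 1^{11} mod 23 = 1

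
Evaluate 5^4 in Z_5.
5^{4} = 625 ≡ 0 (mod 5)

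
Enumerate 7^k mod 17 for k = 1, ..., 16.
7^1, 7^2, ..., 7^{16} mod 17: [7, 15, 3, 4, 11, 9, 12, 16, 10, 2, 14, 13, 6, 8, 5, 1]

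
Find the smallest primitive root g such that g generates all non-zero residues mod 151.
g = 6. Powers: [6, 36, 65, 88, 75, 148, ...] generates all 150 non-zero residues.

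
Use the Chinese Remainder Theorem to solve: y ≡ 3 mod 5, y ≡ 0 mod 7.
M = 5 × 7 = 35. M₁ = 7, y₁ ≡ 3 mod 5. M₂ = 5, y₂ ≡ 3 mod 7. y = 3×7×3 + 0×5×3 ≡ 28 mod 35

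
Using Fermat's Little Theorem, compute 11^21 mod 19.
By Fermat: 11^{18} ≡ 1 mod 19. So 11^{21} = 11^{18} · 11^{3} ≡ 11^{3} ≡ 1 mod 19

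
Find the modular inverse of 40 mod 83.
Since 83 is prime, by Fermat 40^(-1) ≡ 40^{81} ≡ 27 (mod 83). Verify: 40 × 27 = 1080 ≡ 1 (mod 83)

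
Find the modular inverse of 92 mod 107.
Since 107 is prime, by Fermat 92^(-1) ≡ 92^{105} ≡ 57 mod 107. Verify: 92 × 57 = 5244 ≡ 1 mod 107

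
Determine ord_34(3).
Powers of 3 mod 34: 3^1≡3, 3^2≡9, 3^3≡27, 3^4≡13, 3^5≡5, 3^6≡15, 3^7≡11, 3^8≡33, 3^9≡31, 3^10≡25, 3^11≡7, 3^12≡21, 3^13≡29, 3^14≡19, 3^15≡23, 3^16≡1. So the order of 3 is 16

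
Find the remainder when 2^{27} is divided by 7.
By Fermat: 2^{6} ≡ 1 (mod 7). 27 = 4×6 + 3. So 2^{27} ≡ 2^{3} ≡ 1 (mod 7)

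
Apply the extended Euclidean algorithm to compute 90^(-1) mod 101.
Extended GCD: 90(-46) + 101(41) = 1. So 90^(-1) ≡ -46 ≡ 55 (mod 101). Verify: 90 × 55 = 4950 ≡ 1 (mod 101)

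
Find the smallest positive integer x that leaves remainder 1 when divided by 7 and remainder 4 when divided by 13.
M = 7 × 13 = 91. M₁ = 13, y₁ ≡ 6 (mod 7). M₂ = 7, y₂ ≡ 2 (mod 13). x = 1×13×6 + 4×7×2 ≡ 43 (mod 91)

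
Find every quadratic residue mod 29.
QRs mod 29: {1, 4, 5, 6, 7, 9, 13, 16, 20, 22, 23, 24, 25, 28}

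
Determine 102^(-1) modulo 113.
Since 113 is prime, by Fermat 102^(-1) ≡ 102^{111} ≡ 41 mod 113. Verify: 102 × 41 = 4182 ≡ 1 mod 113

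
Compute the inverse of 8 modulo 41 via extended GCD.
Extended GCD: 8(-5) + 41(1) = 1. So 8^(-1) ≡ -5 ≡ 36 mod 41. Verify: 8 × 36 = 288 ≡ 1 mod 41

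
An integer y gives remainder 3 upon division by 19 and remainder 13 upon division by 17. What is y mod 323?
M = 19 × 17 = 323. M₁ = 17, y₁ ≡ 9 mod 19. M₂ = 19, y₂ ≡ 9 mod 17. y = 3×17×9 + 13×19×9 ≡ 98 mod 323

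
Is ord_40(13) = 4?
Powers of 13 mod 40: 13^1≡13, 13^2≡9, 13^3≡37, 13^4≡1. First k with 13^k≡1 is k=4. Yes, ord_40(13) = 4.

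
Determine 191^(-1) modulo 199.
Since 199 is prime, by Fermat 191^(-1) ≡ 191^{197} ≡ 174 mod 199. Verify: 191 × 174 = 33234 ≡ 1 mod 199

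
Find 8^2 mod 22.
8^{2} = 64 ≡ 20 mod 22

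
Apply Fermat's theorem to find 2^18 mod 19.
By Fermat's Little Theorem, 2^{18} ≡ 1 mod 19 since 19 is prime and gcd(2, 19) = 1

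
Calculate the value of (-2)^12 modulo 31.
By repeated squaring mod 31: (-2)^{1}≡29, (-2)^{2}≡4, (-2)^{4}≡16, (-2)^{8}≡8. Then (-2)^{12} = (-2)^{8+4} ≡ 8 × 16 ≡ 4 mod 31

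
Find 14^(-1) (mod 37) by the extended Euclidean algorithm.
Extended GCD: 14(8) + 37(-3) = 1. So 14^(-1) ≡ 8 (mod 37). Verify: 14 × 8 = 112 ≡ 1 (mod 37)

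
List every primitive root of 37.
There are φ(36) = 12 primitive roots mod 37: {2, 5, 13, 15, 17, 18, 19, 20, 22, 24, 32, 35}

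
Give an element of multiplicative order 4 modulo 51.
4 has order 4 mod 51 since 4^{4} ≡ 1 (mod 51) and no smaller power works.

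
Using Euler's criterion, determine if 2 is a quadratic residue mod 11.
By Euler's criterion: 2^{5} ≡ 10 mod 11. Since this equals -1 (≡ 10), 2 is not a QR.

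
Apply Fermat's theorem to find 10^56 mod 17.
By Fermat: 10^{16} ≡ 1 mod 17. 56 = 3×16 + 8. So 10^{56} ≡ 10^{8} ≡ 16 mod 17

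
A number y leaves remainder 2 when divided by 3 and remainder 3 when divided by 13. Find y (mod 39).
M = 3 × 13 = 39. M₁ = 13, y₁ ≡ 1 (mod 3). M₂ = 3, y₂ ≡ 9 (mod 13). y = 2×13×1 + 3×3×9 ≡ 29 (mod 39)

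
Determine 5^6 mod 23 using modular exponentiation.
By repeated squaring mod 23: 5^{1}≡5, 5^{2}≡2, 5^{4}≡4. Then 5^{6} = 5^{4+2} ≡ 4 × 2 ≡ 8 mod 23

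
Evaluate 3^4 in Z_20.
3^{4} = 81 ≡ 1 (mod 20)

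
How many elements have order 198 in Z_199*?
There are φ(199-1) = φ(198) = 60 primitive roots modulo 199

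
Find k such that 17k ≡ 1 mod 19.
Since 19 is prime, by Fermat 17^(-1) ≡ 17^{17} ≡ 9 mod 19. Verify: 17 × 9 = 153 ≡ 1 mod 19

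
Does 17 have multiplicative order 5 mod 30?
Powers of 17 mod 30: 17^1≡17, 17^2≡19, 17^3≡23, 17^4≡1. Already 17^4≡1, so the order is 4 < 5. No, the actual order is 4.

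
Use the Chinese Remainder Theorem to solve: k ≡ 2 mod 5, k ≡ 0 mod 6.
M = 5 × 6 = 30. M₁ = 6, y₁ ≡ 1 mod 5. M₂ = 5, y₂ ≡ 5 mod 6. k = 2×6×1 + 0×5×5 ≡ 12 mod 30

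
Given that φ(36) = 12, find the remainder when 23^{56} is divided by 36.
By Euler: 23^{12} ≡ 1 (mod 36) since gcd(23, 36) = 1. 56 = 4×12 + 8. So 23^{56} ≡ 23^{8} ≡ 25 (mod 36)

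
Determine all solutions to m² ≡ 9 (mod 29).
The square roots of 9 mod 29 are 26 and 3. Verify: 26² = 676 ≡ 9 (mod 29)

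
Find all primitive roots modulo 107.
There are φ(106) = 52 primitive roots mod 107: {2, 5, 6, 7, 8, 15, 17, 18, 20, 21, 22, 24, 26, 28, 31, 32, 38, 43, 45, 46, 50, 51, 54, 55, 58, 59, 60, 63, 65, 66, 67, 68, 70, 71, 72, 73, 74, 77, 78, 80, 82, 84, 88, 91, 93, 94, 95, 96, 97, 98, 103, 104}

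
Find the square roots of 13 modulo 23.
The square roots of 13 mod 23 are 6 and 17. Verify: 6² = 36 ≡ 13 mod 23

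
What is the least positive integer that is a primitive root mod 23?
g = 5. Powers: [5, 2, 10, 4, 20, 8, 17, 16, 11, ...] generates all 22 non-zero residues.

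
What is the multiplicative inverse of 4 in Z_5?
Since 5 is prime, by Fermat 4^(-1) ≡ 4^{3} ≡ 4 (mod 5). Verify: 4 × 4 = 16 ≡ 1 (mod 5)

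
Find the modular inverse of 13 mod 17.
Since 17 is prime, by Fermat 13^(-1) ≡ 13^{15} ≡ 4 mod 17. Verify: 13 × 4 = 52 ≡ 1 mod 17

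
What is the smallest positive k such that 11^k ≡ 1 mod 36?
Powers of 11 mod 36: 11^1≡11, 11^2≡13, 11^3≡35, 11^4≡25, 11^5≡23, 11^6≡1. ord_36(11) = 6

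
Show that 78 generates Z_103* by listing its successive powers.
78^1, 78^2, ..., 78^{102} mod 103: [78, 7, 31, 49, 11, 34, 77, 32, 24, 18, 65, 23, 43, 58, 95, 97, 47, 61, 20, 15, 37, 2, 53, 14, 62, 98, 22, 68, 51, 64, 48, 36, 27, 46, 86, 13, 87, 91, 94, 19, 40, 30, 74, 4, 3, 28, 21, 93, 44, 33, 102, 25, 96, 72, 54, 92, 69, 26, 71, 79, 85, 38, 80, 60, 45, 8, 6, 56, 42, 83, 88, 66, 101, 50, 89, 41, 5, 81, 35, 52, 39, 55, 67, 76, 57, 17, 90, 16, 12, 9, 84, 63, 73, 29, 99, 100, 75, 82, 10, 59, 70, 1]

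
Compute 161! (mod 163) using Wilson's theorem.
(162)! = (161)! × (162) ≡ -1 (mod 163). So (161)! ≡ -1 × (162)^(-1) ≡ (-1)×(-1) = 1 (mod 163)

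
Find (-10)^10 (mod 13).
By repeated squaring (mod 13): (-10)^{1}≡3, (-10)^{2}≡9, (-10)^{4}≡3, (-10)^{8}≡9. Then (-10)^{10} = (-10)^{8+2} ≡ 9 × 9 ≡ 3 (mod 13)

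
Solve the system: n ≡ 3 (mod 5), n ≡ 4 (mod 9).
M = 5 × 9 = 45. M₁ = 9, y₁ ≡ 4 (mod 5). M₂ = 5, y₂ ≡ 2 (mod 9). n = 3×9×4 + 4×5×2 ≡ 13 (mod 45)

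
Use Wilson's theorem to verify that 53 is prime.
(52)! mod 53 = 52. Since this equals -1 mod 53, Wilson confirms 53 is prime.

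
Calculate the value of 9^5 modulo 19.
By repeated squaring mod 19: 9^{1}≡9, 9^{2}≡5, 9^{4}≡6. Then 9^{5} = 9^{4+1} ≡ 6 × 9 ≡ 16 mod 19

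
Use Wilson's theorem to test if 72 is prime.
(71)! mod 72 = 0. Since 0 ≢ -1 (mod 72), 72 is not prime.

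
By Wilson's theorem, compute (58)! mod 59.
By Wilson's theorem, (58)! ≡ -1 ≡ 58 mod 59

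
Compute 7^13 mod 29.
By repeated squaring mod 29: 7^{1}≡7, 7^{2}≡20, 7^{4}≡23, 7^{8}≡7. Then 7^{13} = 7^{8+4+1} ≡ 7 × 23 × 7 ≡ 25 mod 29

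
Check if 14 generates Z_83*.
ord_83(14) divides 82. For each prime q|82: 14^{41}≡82, 14^{2}≡30, none ≡ 1. So 14 has order 82 and is a primitive root mod 83.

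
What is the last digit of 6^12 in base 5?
Using Fermat: 6^{4} ≡ 1 (mod 5). 12 ≡ 0 (mod 4). So 6^{12} ≡ 6^{0} ≡ 1 (mod 5)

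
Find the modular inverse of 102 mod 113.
Since 113 is prime, by Fermat 102^(-1) ≡ 102^{111} ≡ 41 mod 113. Verify: 102 × 41 = 4182 ≡ 1 mod 113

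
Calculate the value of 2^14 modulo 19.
By repeated squaring (mod 19): 2^{1}≡2, 2^{2}≡4, 2^{4}≡16, 2^{8}≡9. Then 2^{14} = 2^{8+4+2} ≡ 9 × 16 × 4 ≡ 6 (mod 19)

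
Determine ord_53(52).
Powers of 52 mod 53: 52^1≡52, 52^2≡1. ord_53(52) = 2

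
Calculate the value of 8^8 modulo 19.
By repeated squaring (mod 19): 8^{1}≡8, 8^{2}≡7, 8^{4}≡11, 8^{8}≡7. So 8^{8} ≡ 7 (mod 19)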